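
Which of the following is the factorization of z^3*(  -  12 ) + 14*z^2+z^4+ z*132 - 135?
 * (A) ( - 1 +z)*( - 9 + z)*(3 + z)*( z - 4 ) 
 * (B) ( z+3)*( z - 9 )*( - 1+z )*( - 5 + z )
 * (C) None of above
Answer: B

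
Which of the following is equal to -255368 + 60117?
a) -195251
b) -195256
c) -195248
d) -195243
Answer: a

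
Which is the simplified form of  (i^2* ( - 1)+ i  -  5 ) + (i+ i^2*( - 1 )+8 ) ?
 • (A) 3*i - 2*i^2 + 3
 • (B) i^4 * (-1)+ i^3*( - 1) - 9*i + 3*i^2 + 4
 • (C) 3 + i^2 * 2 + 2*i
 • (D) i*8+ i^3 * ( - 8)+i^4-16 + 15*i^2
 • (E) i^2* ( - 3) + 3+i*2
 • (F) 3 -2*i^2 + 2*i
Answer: F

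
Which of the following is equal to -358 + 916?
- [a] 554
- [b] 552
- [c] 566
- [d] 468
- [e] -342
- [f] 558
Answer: f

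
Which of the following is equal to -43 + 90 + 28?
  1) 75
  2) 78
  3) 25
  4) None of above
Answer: 1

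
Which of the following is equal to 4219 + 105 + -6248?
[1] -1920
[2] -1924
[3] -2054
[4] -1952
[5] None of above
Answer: 2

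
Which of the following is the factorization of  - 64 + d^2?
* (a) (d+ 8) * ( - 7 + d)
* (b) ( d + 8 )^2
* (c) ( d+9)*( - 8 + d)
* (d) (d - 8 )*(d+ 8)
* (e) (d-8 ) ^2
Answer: d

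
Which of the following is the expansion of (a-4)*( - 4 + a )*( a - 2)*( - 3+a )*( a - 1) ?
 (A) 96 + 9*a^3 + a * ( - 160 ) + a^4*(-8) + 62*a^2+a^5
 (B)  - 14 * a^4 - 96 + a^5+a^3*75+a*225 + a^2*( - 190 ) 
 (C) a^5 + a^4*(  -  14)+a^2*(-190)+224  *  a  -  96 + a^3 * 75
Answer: C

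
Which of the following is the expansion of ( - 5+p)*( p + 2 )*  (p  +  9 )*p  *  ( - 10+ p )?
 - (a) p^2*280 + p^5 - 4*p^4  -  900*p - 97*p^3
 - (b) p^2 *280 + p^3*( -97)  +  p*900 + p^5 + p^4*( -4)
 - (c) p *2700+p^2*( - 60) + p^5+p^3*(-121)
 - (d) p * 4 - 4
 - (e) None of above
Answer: b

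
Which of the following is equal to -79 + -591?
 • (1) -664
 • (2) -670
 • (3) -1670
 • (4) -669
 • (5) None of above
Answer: 2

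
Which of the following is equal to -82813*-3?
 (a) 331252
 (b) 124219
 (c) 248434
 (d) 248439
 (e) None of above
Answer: d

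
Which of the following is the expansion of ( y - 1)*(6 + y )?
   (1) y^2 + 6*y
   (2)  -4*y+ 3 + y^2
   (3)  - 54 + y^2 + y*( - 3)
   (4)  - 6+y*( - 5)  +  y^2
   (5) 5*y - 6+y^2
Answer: 5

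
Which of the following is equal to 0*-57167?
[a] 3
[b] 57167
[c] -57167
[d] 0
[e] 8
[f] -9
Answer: d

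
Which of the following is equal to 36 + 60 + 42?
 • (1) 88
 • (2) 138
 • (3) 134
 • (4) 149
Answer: 2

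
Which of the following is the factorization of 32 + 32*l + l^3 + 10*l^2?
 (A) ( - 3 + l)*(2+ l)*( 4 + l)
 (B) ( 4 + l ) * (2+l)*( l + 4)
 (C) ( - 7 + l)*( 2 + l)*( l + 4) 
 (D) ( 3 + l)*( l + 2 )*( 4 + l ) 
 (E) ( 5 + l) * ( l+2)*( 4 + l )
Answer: B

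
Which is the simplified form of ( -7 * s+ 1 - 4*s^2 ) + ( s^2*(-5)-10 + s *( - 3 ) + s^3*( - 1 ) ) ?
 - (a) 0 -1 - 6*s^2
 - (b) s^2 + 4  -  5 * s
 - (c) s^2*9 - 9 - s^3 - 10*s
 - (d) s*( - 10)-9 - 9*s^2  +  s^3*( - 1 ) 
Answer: d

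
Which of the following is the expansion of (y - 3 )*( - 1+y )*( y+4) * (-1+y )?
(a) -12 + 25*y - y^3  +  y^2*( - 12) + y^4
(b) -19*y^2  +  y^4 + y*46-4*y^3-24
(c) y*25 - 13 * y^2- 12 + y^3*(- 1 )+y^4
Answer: c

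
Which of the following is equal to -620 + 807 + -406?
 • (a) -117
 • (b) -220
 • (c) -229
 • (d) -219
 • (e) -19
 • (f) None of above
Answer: d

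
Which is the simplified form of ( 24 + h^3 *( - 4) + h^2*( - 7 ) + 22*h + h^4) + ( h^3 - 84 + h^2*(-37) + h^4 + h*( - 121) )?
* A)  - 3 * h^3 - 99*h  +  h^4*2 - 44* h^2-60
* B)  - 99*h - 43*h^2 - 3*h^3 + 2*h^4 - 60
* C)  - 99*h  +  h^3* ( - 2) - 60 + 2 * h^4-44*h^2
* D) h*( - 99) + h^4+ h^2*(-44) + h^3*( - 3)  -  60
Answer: A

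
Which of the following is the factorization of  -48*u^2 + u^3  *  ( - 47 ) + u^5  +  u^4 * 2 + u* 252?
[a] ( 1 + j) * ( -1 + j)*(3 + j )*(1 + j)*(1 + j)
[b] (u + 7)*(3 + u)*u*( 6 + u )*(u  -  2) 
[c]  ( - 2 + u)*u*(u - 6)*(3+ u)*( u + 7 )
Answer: c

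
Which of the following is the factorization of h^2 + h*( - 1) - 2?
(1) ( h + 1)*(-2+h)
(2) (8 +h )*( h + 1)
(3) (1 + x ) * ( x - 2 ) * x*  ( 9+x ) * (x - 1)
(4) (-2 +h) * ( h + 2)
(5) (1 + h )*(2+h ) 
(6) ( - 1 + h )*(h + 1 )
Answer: 1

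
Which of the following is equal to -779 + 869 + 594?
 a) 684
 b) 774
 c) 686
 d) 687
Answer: a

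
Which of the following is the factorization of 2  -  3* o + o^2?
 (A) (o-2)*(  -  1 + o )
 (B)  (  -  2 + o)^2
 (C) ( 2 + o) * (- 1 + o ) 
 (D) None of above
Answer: A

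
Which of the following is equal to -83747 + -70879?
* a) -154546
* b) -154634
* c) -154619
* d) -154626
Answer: d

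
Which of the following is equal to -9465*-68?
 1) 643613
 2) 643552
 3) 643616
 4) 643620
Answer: 4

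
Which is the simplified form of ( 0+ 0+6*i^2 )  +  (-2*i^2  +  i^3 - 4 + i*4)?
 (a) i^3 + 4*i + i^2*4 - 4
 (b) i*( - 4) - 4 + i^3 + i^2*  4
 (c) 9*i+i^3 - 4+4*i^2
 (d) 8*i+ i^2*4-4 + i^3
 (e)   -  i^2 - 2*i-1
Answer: a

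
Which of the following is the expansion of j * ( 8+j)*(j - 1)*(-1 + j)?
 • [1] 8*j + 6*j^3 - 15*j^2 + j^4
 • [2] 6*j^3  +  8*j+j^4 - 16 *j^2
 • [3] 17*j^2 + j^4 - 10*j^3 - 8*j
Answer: 1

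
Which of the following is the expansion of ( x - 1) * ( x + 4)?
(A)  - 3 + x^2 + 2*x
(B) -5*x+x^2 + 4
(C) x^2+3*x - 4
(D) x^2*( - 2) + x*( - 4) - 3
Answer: C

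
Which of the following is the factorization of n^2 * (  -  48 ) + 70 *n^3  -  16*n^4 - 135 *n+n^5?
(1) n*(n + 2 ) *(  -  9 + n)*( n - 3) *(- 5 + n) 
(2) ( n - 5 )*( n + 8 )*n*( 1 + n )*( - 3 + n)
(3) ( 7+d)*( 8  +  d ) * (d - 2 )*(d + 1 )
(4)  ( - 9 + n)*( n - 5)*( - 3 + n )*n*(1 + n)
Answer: 4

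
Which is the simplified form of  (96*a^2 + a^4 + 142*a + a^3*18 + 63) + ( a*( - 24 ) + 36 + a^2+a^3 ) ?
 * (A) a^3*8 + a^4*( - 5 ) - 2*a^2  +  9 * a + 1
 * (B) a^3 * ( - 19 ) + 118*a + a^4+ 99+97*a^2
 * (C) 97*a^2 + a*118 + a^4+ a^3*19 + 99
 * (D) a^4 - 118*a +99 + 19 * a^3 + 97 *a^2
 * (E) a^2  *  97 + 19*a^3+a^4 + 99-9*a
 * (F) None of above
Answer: C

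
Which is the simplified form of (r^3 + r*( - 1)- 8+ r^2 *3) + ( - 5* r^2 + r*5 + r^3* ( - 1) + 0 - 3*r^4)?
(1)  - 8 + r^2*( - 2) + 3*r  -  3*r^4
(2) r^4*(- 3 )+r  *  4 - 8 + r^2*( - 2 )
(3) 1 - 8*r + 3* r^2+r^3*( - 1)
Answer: 2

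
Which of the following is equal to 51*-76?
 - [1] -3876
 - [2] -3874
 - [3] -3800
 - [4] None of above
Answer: 1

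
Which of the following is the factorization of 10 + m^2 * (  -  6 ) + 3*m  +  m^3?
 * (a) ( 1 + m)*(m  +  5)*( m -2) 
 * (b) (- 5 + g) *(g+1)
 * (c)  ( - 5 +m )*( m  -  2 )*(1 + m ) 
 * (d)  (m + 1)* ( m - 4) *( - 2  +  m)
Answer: c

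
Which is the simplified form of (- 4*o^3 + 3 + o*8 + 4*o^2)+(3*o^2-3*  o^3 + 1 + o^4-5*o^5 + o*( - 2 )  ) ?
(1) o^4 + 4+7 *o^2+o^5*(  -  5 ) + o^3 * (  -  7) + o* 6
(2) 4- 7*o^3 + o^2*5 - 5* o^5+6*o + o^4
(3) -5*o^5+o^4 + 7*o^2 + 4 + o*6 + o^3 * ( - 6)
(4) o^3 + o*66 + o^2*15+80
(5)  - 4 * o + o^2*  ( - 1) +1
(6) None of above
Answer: 1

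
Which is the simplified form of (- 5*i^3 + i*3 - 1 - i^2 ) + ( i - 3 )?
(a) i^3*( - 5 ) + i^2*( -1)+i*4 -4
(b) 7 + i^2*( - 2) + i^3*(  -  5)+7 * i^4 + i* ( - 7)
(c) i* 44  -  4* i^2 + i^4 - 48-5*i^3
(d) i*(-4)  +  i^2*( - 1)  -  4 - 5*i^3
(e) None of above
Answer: a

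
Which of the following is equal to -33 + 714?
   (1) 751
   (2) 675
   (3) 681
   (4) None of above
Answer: 3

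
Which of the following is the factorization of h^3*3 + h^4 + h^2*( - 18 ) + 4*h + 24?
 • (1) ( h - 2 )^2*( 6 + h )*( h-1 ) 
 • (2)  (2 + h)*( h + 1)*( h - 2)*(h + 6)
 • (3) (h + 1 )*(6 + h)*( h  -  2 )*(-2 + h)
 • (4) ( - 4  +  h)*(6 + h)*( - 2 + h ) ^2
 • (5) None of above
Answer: 3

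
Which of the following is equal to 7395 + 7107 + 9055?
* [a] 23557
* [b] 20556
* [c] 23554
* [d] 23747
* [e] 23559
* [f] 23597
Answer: a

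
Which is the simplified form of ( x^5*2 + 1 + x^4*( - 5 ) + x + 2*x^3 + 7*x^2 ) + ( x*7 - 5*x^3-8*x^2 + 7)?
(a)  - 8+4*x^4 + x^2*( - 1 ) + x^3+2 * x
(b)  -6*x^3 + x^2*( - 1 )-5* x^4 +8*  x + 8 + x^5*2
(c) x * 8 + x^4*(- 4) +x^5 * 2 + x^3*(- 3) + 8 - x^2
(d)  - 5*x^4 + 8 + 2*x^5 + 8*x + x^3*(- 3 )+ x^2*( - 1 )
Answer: d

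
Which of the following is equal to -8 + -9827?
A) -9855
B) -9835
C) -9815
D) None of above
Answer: B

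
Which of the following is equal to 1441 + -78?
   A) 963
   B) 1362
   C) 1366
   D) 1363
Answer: D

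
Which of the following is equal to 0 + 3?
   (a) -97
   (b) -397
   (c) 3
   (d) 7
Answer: c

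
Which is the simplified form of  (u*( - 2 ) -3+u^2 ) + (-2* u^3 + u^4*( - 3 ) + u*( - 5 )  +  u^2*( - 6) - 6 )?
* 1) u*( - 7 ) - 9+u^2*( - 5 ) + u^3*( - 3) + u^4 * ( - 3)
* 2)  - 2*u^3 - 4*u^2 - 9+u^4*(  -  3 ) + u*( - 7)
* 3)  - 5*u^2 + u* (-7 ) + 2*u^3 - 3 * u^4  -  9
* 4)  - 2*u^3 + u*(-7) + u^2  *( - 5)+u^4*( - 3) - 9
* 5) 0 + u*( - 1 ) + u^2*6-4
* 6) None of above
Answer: 4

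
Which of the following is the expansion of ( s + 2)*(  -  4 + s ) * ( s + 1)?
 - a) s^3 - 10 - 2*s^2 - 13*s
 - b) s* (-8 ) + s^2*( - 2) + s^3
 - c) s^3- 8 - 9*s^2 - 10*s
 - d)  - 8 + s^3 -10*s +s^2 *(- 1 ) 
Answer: d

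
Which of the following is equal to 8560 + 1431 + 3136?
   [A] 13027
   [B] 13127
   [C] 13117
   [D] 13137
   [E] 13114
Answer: B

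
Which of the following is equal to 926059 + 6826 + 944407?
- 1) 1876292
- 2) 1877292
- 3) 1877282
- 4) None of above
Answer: 2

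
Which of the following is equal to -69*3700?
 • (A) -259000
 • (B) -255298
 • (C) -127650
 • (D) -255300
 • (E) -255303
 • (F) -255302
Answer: D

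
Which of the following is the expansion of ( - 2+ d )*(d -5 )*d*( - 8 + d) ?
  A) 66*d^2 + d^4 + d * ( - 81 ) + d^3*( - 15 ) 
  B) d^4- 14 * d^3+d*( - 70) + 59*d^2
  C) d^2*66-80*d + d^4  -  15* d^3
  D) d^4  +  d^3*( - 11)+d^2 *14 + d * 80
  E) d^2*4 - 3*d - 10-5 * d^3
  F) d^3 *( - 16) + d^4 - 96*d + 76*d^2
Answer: C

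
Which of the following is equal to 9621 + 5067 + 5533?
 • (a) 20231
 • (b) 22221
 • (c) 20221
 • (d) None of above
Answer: c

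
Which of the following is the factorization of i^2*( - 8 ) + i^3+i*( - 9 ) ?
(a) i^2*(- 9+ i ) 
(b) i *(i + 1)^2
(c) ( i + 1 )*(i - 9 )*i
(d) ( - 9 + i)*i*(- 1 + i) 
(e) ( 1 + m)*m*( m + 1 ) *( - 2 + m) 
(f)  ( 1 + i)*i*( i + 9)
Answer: c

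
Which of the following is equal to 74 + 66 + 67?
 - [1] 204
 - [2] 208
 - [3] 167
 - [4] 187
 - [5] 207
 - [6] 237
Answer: 5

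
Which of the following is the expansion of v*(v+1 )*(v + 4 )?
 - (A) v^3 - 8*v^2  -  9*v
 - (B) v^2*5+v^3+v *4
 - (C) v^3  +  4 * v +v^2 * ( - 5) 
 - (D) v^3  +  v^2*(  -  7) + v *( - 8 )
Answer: B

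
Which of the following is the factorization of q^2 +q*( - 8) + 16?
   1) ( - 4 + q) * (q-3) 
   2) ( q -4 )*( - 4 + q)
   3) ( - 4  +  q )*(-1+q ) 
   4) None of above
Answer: 2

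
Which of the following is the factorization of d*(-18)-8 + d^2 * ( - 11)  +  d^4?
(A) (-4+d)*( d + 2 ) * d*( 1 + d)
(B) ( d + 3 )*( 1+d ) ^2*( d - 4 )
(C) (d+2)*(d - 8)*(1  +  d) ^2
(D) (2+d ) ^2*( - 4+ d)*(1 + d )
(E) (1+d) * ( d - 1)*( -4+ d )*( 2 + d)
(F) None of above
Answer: F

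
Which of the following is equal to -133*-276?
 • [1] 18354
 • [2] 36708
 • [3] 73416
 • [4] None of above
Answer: 2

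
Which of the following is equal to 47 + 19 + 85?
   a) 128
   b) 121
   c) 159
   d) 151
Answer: d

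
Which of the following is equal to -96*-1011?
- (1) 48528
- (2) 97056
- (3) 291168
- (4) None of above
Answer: 2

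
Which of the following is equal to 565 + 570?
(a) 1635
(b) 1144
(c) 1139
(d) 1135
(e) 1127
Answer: d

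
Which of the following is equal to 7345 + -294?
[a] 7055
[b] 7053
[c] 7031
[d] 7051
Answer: d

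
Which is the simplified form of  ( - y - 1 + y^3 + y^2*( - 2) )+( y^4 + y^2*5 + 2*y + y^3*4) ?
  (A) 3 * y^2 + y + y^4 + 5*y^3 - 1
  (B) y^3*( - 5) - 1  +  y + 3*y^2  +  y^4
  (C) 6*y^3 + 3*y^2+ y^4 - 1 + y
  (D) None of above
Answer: A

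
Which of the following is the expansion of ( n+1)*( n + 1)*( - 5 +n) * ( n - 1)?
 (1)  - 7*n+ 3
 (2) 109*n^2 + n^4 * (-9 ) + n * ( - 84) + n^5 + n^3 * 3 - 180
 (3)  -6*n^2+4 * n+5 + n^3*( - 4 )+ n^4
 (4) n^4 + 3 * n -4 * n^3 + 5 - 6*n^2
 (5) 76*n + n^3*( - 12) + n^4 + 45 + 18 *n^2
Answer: 3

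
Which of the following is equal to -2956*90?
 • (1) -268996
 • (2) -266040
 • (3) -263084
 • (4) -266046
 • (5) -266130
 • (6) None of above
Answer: 2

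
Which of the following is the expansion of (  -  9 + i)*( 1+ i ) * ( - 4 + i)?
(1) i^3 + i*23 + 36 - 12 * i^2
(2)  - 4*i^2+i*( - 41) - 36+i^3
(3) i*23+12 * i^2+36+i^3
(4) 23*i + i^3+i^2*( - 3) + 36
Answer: 1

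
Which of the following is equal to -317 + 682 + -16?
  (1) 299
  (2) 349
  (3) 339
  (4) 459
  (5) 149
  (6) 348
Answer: 2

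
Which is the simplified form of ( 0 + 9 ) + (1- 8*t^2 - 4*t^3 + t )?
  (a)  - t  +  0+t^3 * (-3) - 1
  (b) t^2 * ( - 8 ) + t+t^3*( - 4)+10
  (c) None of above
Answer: b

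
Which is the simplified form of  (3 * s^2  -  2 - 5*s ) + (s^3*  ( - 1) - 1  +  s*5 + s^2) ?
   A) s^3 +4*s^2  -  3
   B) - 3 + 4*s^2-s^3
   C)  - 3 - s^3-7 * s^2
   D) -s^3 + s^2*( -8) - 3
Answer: B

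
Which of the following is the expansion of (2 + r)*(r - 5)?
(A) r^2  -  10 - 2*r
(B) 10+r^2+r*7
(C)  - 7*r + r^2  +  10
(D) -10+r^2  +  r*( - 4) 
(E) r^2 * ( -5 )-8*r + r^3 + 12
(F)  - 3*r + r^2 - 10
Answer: F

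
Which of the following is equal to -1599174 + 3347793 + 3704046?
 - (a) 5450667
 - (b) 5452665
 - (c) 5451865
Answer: b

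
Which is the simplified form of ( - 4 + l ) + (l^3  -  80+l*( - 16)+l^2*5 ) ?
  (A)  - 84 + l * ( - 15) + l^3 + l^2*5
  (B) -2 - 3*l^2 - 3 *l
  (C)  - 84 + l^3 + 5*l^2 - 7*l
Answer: A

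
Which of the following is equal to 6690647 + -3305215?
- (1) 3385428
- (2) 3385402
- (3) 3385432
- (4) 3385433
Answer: 3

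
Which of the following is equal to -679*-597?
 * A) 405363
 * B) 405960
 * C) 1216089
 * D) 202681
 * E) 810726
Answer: A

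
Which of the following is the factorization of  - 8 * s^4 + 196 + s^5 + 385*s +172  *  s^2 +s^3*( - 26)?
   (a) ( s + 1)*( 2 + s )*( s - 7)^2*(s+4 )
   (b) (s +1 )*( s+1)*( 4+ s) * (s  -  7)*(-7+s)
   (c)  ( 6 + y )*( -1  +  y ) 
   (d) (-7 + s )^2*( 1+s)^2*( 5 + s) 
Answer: b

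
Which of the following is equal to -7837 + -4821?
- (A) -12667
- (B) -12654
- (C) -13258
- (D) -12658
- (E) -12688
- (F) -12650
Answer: D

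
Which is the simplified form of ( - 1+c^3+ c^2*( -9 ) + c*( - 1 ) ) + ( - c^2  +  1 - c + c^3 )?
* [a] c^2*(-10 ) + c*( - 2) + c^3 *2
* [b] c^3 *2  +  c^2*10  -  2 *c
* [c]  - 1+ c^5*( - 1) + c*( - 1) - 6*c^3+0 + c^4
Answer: a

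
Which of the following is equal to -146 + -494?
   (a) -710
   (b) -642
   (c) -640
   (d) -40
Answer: c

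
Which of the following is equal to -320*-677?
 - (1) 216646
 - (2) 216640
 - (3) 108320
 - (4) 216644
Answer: 2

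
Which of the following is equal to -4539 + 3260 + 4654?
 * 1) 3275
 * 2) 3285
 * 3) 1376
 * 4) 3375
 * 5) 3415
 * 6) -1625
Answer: 4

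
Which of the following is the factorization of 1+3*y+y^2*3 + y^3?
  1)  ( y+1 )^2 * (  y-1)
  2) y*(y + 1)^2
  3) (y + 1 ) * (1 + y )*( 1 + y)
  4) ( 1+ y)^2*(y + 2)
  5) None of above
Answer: 3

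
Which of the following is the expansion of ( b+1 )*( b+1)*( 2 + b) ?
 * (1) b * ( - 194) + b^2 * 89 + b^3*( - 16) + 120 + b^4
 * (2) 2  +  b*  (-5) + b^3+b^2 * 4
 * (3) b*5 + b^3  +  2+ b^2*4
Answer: 3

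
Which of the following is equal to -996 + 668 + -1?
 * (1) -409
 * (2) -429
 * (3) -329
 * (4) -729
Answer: 3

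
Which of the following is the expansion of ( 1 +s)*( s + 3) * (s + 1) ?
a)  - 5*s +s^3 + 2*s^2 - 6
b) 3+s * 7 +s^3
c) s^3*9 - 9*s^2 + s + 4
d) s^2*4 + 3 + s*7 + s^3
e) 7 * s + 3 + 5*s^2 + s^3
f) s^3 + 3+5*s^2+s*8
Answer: e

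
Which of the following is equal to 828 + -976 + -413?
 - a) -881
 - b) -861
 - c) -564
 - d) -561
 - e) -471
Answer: d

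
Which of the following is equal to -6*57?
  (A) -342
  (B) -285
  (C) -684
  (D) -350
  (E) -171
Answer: A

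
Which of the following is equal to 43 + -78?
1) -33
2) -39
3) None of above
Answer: 3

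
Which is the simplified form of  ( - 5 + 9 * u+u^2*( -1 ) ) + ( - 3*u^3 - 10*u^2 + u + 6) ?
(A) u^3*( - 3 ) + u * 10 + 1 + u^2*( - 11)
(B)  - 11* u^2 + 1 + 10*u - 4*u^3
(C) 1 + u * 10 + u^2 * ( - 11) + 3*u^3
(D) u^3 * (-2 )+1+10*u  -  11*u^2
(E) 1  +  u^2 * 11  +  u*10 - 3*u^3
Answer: A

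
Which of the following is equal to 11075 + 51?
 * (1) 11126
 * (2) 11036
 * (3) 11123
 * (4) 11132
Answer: 1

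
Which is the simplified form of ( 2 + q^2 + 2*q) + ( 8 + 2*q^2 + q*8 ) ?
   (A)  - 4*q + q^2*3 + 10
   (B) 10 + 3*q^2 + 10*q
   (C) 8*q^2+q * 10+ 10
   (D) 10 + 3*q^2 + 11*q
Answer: B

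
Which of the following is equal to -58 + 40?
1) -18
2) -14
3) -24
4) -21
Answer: 1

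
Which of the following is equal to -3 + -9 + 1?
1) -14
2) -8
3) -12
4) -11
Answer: 4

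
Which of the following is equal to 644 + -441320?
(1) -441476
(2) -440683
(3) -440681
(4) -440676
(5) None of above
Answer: 4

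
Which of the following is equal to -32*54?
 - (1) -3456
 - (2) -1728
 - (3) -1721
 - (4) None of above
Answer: 2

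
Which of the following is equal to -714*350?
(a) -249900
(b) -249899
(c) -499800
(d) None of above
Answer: a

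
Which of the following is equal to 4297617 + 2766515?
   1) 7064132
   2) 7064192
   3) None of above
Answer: 1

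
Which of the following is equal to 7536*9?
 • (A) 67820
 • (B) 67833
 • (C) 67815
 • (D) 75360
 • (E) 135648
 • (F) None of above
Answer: F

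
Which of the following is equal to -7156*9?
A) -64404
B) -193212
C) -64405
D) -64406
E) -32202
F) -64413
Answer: A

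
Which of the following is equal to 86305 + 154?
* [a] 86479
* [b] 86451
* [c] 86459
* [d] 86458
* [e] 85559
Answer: c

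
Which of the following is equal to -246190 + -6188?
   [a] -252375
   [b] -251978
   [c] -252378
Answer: c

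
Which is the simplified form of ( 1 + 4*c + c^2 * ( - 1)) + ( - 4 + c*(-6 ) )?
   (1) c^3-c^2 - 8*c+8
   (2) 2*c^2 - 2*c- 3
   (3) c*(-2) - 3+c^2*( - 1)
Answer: 3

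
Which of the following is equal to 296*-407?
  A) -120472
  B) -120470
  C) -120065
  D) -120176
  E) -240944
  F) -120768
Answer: A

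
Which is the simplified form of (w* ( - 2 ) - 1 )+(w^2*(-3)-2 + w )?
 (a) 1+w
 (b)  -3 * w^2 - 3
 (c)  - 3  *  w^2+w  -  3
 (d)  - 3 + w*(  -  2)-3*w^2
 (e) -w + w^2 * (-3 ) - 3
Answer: e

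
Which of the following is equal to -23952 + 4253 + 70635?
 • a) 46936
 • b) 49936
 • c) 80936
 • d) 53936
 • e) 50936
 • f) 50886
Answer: e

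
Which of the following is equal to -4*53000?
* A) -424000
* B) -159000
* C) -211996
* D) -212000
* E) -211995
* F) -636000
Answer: D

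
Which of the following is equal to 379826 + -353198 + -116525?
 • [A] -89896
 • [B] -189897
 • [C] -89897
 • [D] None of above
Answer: C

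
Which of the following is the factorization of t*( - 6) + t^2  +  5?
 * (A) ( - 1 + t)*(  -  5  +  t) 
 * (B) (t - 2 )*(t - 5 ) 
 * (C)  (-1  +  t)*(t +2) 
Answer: A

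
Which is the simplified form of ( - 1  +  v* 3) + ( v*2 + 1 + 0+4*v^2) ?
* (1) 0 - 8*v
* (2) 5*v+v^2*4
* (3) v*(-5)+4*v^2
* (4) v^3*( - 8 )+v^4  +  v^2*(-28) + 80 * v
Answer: 2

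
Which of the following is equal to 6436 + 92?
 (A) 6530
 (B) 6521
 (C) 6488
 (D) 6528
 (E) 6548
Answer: D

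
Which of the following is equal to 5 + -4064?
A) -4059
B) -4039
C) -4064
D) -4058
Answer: A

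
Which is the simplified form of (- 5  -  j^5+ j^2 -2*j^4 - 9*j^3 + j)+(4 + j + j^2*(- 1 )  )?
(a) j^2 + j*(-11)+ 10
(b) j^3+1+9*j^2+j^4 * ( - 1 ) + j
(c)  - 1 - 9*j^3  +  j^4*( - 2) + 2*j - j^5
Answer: c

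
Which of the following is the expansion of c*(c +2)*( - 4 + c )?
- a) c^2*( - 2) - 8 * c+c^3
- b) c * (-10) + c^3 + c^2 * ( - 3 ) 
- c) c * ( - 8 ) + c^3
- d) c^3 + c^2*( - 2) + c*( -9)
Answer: a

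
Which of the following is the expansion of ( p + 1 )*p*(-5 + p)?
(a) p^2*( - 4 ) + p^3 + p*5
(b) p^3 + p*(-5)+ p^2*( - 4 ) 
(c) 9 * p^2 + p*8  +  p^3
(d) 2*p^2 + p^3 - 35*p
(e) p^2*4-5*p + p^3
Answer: b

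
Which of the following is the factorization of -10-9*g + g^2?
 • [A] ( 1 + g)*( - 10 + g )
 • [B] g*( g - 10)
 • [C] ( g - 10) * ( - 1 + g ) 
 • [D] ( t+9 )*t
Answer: A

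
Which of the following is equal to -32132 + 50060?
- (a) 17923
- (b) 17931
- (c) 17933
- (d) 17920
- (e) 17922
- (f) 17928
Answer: f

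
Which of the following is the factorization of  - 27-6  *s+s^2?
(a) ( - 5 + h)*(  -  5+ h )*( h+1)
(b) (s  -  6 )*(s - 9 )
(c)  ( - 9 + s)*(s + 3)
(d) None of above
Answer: c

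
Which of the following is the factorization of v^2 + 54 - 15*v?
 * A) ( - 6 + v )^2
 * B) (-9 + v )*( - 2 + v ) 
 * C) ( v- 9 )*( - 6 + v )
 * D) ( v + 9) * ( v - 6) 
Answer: C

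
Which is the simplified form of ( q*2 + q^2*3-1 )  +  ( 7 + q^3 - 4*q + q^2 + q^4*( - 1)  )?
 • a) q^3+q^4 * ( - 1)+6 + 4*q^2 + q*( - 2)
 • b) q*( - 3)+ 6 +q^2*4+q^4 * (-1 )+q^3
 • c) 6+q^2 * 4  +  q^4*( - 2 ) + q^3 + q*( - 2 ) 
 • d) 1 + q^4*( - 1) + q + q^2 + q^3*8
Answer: a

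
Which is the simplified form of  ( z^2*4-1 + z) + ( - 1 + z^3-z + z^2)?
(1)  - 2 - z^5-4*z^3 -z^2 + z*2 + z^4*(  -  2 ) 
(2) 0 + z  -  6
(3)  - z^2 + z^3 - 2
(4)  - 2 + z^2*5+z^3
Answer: 4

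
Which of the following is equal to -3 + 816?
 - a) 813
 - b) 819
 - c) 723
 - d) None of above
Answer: a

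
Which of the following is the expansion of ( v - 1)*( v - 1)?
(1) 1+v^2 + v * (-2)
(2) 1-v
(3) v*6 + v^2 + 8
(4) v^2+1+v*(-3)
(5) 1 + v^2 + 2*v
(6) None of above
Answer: 1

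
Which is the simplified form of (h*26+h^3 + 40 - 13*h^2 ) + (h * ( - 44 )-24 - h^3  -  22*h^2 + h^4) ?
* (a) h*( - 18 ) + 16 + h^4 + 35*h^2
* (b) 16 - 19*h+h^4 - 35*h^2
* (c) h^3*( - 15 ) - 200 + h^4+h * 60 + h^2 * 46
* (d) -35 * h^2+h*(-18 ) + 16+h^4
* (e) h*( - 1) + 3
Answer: d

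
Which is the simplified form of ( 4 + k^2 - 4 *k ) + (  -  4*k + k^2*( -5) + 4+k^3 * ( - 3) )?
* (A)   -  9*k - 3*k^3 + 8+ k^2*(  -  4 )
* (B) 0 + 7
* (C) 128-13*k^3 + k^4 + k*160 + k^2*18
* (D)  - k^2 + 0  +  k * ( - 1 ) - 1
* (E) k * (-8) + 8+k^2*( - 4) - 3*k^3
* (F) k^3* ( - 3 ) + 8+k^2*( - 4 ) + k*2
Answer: E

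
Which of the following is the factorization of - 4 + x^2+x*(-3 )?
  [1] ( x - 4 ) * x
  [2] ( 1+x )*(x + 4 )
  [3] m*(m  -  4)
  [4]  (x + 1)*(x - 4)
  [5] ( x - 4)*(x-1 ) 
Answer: 4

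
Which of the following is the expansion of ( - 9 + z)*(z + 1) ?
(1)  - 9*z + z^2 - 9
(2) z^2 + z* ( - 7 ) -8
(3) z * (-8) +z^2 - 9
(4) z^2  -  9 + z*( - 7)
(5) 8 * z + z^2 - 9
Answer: 3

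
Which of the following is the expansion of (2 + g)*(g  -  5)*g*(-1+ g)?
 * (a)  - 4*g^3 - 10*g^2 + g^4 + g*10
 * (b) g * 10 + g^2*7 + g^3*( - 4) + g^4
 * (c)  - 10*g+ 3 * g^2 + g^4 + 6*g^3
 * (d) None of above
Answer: d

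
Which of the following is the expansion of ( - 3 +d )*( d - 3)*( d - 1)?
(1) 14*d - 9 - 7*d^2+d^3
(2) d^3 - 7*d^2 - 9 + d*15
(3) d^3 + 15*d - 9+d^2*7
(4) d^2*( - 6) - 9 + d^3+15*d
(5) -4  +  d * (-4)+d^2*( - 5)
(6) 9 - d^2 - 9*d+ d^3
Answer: 2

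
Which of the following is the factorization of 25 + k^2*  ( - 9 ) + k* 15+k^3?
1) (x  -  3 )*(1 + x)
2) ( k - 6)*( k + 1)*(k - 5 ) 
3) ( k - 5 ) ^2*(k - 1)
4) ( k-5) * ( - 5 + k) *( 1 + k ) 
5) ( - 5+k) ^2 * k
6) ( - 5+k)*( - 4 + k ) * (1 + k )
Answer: 4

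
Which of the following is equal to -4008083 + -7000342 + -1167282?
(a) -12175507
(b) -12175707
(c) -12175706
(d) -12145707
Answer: b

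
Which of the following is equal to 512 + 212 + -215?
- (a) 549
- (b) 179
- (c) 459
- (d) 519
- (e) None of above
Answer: e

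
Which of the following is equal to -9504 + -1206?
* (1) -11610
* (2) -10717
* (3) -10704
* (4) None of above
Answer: 4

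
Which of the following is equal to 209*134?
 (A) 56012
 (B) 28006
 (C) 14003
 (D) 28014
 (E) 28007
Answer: B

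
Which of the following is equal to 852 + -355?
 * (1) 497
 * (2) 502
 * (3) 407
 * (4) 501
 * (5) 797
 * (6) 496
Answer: 1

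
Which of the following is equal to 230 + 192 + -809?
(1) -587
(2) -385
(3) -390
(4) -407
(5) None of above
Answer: 5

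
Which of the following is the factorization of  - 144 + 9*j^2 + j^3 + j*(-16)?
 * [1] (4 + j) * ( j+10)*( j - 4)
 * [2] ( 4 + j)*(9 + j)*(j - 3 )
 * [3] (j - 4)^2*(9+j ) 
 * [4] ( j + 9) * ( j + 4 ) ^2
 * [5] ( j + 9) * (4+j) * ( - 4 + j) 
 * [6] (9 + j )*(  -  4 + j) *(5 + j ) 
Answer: 5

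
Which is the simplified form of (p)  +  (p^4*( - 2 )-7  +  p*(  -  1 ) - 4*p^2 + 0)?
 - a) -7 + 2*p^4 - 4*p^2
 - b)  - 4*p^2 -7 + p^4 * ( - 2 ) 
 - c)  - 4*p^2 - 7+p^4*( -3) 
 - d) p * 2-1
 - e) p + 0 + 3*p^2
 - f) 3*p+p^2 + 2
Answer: b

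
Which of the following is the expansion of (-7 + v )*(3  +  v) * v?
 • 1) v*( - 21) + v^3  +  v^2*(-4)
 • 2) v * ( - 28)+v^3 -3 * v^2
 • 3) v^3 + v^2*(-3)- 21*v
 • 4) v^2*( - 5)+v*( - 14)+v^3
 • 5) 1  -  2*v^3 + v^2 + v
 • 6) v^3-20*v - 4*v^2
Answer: 1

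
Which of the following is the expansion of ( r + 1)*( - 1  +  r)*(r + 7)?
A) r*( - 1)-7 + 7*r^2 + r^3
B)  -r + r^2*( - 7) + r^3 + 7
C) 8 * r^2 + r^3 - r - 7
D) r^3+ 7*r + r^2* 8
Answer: A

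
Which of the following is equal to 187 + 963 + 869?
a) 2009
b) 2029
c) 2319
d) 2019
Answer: d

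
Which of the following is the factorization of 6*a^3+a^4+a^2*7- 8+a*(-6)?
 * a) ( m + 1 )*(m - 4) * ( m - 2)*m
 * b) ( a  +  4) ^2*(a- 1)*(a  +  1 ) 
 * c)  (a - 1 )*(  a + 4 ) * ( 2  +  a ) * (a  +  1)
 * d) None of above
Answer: c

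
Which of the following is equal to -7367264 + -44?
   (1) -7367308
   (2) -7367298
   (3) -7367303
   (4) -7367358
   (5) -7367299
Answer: 1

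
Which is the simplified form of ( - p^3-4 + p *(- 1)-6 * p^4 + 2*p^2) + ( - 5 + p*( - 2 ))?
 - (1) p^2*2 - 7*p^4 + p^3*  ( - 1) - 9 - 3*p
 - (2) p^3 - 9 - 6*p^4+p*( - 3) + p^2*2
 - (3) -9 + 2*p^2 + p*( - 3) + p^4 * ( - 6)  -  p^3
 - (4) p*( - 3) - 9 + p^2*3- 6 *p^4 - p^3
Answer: 3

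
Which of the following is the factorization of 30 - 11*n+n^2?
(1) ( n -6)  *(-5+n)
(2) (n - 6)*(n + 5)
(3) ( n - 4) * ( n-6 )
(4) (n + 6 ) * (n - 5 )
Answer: 1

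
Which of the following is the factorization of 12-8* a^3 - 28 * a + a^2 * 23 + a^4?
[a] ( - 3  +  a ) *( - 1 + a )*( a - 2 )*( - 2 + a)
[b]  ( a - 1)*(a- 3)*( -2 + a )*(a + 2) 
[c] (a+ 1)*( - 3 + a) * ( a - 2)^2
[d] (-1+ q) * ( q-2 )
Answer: a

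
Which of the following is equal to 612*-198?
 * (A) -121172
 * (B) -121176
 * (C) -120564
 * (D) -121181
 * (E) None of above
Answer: B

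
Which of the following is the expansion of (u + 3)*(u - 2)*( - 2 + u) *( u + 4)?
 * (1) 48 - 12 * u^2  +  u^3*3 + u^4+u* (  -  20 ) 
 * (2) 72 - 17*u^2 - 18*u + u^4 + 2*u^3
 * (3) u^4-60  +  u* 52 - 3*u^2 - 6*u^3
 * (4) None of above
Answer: 1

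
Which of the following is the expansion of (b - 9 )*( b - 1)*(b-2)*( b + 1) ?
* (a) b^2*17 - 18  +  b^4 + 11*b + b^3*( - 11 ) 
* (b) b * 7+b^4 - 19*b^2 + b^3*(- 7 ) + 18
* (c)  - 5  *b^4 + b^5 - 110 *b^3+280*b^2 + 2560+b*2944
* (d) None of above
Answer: a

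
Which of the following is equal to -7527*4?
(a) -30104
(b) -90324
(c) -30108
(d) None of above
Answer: c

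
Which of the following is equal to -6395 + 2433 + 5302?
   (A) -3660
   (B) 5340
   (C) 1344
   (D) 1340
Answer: D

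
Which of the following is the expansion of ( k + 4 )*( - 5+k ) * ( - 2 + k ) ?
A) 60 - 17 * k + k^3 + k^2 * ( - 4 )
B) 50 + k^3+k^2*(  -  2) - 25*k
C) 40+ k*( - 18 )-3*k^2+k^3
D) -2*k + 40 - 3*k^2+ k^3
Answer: C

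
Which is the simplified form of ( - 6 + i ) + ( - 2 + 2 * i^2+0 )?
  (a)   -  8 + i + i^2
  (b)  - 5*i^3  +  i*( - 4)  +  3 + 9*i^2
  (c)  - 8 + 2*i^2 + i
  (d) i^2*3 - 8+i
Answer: c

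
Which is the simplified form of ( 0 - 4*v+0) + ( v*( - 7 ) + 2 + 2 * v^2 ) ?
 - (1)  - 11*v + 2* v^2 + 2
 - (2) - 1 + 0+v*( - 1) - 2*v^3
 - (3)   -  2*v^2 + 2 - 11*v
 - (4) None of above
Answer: 1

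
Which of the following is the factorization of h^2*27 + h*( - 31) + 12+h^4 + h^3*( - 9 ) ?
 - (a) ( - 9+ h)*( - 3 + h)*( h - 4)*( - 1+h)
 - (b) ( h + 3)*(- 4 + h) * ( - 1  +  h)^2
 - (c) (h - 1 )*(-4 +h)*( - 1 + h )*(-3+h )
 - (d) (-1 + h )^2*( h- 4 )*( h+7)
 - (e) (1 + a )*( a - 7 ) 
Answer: c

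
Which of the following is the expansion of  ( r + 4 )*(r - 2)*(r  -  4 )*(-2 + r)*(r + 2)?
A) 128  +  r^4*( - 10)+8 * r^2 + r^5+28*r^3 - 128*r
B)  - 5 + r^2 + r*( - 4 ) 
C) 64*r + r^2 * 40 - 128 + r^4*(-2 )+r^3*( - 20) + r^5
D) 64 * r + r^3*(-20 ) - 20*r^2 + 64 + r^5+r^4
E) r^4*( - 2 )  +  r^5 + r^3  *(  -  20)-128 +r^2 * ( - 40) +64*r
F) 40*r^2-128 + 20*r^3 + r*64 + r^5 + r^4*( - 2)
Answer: C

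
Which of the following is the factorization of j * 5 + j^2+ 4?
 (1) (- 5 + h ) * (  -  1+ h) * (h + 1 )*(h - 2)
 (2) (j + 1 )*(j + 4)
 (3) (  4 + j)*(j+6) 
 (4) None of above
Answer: 2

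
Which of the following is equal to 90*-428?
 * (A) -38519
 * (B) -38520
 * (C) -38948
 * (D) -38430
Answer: B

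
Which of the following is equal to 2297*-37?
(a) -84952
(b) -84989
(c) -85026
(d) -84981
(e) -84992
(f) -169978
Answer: b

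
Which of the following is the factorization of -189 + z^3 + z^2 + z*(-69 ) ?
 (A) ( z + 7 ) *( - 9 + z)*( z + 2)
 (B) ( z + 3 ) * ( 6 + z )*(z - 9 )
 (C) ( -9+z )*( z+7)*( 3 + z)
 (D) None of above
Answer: C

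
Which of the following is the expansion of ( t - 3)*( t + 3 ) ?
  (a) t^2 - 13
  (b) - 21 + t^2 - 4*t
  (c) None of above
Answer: c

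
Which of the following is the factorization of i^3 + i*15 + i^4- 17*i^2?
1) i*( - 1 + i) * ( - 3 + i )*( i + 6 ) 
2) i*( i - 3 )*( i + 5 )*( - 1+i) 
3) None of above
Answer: 2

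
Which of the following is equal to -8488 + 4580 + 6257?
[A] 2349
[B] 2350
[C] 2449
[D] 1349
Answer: A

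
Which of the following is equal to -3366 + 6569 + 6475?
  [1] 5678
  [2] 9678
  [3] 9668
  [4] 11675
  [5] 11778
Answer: 2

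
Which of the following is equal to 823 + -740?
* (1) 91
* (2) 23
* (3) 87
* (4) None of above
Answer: 4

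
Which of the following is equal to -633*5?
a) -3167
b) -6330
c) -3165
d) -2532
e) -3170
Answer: c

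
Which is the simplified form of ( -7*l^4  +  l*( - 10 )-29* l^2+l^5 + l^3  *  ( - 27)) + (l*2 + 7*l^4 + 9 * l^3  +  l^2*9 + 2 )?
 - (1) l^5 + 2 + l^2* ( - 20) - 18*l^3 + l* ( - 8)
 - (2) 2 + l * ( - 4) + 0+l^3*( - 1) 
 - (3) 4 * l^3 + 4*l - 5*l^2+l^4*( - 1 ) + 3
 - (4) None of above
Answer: 1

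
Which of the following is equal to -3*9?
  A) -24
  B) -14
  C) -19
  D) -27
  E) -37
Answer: D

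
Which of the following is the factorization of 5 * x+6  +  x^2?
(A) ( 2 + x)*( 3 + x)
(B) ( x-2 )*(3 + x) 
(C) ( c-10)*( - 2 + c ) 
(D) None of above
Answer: A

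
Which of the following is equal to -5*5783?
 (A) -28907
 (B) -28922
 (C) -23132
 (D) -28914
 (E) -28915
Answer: E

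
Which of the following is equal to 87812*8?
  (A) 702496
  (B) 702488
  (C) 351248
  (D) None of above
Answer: A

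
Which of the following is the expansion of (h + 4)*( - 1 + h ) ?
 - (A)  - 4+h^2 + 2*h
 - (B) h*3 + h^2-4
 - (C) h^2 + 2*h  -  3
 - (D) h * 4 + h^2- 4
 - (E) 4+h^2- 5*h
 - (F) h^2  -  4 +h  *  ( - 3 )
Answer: B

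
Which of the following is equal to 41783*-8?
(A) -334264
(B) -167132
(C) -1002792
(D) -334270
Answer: A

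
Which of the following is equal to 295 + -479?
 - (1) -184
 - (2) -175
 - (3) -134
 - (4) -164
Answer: 1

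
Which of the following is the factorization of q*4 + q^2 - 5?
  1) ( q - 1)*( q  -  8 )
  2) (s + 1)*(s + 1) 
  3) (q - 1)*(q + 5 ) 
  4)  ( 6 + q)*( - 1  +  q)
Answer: 3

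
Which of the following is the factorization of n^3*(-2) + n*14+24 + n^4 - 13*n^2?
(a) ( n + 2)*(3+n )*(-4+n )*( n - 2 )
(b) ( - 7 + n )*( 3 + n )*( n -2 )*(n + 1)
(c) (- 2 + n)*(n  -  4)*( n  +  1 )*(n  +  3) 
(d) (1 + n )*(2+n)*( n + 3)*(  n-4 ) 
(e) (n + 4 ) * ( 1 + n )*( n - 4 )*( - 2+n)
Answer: c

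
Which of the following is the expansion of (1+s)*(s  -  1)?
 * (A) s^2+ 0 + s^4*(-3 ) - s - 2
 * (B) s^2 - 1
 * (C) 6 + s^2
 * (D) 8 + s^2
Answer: B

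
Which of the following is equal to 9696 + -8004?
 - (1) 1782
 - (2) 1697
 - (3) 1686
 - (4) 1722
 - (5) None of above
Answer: 5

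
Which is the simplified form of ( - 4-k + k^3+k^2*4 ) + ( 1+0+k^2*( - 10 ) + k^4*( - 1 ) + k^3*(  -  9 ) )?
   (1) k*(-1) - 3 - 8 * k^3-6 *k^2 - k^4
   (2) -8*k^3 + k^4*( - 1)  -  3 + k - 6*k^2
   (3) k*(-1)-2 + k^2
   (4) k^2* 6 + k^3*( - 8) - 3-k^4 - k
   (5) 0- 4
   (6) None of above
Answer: 1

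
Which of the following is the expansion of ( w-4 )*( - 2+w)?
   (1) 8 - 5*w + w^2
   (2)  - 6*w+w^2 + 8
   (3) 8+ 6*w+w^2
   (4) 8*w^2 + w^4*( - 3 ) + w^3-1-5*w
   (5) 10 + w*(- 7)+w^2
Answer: 2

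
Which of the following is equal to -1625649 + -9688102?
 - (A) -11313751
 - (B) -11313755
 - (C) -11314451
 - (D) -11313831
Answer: A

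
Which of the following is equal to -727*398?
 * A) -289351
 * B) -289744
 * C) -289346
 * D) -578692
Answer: C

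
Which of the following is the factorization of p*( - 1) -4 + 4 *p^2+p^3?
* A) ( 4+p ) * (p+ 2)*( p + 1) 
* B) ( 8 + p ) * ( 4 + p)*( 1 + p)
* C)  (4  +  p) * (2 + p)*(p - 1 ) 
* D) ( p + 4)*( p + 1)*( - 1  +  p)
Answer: D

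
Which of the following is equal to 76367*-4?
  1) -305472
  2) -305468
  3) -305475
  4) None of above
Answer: 2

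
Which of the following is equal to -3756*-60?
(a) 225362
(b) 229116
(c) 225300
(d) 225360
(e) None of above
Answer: d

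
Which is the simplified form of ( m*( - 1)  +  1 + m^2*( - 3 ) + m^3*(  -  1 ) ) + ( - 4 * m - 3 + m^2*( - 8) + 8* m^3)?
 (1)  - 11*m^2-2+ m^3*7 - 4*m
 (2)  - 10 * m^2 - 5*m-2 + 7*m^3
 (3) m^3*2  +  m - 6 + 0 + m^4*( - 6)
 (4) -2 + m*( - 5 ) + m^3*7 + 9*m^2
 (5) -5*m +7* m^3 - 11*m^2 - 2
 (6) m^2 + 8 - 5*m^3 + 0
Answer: 5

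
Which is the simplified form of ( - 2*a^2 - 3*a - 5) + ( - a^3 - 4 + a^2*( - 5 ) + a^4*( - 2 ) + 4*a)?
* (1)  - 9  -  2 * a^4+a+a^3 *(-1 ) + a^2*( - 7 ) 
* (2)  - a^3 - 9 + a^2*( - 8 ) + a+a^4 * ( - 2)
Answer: 1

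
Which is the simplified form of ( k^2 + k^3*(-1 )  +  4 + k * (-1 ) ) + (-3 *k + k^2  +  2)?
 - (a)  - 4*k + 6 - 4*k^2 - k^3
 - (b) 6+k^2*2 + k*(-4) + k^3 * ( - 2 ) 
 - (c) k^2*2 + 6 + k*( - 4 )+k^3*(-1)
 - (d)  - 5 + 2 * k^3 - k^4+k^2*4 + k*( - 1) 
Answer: c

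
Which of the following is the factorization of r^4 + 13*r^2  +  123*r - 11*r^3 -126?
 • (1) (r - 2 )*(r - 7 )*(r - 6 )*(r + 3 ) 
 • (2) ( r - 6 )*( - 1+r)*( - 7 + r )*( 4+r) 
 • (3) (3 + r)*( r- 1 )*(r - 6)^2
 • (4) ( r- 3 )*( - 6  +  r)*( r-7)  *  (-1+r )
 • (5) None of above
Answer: 5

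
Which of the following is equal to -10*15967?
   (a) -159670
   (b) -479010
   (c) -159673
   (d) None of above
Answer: a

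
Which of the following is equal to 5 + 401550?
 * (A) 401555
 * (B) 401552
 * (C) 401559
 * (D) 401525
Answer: A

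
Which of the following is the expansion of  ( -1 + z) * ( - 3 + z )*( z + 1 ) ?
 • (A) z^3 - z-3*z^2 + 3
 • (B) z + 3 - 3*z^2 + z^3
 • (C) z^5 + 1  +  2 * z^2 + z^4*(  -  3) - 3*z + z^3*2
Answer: A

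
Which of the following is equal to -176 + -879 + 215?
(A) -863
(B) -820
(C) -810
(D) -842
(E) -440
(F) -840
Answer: F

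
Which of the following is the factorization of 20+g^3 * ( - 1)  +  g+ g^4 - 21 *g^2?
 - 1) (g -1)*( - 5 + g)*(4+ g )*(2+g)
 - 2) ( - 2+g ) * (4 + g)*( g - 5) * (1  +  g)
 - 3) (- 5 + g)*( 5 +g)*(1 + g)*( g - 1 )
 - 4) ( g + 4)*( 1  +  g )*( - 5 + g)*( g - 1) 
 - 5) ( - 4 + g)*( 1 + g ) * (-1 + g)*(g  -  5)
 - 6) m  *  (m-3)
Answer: 4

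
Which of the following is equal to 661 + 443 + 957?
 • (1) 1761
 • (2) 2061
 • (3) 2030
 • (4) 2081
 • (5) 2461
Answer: 2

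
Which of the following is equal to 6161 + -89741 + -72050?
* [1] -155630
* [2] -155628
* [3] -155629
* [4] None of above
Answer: 1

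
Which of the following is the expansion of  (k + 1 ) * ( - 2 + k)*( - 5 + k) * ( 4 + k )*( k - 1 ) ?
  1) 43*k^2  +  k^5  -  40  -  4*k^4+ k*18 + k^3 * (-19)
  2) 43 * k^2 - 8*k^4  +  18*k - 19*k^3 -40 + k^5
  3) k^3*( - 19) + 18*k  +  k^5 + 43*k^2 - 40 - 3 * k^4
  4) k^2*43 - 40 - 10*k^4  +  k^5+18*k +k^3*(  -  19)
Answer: 3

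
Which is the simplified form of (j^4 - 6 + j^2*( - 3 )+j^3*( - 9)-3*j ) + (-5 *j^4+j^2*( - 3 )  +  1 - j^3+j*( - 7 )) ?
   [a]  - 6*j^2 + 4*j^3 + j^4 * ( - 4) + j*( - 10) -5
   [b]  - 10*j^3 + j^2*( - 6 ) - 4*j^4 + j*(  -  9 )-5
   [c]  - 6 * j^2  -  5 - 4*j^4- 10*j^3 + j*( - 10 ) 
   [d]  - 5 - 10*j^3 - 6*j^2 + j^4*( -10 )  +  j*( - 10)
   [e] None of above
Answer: c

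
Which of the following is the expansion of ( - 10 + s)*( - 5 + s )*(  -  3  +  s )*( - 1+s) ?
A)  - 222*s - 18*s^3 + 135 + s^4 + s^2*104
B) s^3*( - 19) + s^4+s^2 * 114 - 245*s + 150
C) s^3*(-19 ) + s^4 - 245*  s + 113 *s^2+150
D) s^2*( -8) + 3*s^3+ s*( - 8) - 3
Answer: C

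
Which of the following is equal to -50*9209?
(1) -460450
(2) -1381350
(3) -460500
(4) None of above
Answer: 1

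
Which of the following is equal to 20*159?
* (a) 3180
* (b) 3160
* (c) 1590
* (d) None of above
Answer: a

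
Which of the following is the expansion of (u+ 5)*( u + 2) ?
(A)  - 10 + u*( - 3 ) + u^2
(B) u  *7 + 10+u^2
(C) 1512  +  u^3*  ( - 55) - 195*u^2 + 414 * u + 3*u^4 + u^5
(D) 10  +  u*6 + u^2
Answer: B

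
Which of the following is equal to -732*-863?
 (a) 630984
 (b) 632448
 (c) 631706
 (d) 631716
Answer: d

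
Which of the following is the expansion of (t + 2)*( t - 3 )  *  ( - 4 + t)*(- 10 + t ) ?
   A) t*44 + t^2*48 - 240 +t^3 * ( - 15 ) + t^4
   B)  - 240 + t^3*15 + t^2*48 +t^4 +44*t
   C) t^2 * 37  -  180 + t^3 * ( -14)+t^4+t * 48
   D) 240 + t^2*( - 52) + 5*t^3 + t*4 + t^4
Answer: A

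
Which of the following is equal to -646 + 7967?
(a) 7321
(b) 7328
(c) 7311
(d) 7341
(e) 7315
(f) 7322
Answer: a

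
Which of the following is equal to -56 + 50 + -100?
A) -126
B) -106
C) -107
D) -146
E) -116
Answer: B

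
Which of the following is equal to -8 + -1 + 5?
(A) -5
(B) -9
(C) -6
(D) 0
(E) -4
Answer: E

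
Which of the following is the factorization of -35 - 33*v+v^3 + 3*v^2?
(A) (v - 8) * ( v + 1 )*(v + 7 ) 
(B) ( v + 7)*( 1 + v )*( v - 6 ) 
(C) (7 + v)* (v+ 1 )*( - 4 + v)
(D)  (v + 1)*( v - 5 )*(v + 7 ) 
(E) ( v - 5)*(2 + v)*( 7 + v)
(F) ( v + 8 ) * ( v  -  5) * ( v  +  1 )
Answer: D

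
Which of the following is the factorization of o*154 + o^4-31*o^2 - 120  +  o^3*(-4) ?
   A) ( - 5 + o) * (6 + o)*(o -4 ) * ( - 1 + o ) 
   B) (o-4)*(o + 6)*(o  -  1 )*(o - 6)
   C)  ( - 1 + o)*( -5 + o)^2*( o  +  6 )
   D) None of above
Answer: A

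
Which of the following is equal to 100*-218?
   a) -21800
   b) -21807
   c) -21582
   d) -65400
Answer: a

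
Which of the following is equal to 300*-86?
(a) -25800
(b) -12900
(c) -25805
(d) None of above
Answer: a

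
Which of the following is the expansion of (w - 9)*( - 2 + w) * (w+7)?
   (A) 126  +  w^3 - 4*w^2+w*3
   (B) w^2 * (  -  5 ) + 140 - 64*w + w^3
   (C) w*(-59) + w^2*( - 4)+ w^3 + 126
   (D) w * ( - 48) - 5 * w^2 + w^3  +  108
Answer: C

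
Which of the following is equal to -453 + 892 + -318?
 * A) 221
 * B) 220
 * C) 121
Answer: C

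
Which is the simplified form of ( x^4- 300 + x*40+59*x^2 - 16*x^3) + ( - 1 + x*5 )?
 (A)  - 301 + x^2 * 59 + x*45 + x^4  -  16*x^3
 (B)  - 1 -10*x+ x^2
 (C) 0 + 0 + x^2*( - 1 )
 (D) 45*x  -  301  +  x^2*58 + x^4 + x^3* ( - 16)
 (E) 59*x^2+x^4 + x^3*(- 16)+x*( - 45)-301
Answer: A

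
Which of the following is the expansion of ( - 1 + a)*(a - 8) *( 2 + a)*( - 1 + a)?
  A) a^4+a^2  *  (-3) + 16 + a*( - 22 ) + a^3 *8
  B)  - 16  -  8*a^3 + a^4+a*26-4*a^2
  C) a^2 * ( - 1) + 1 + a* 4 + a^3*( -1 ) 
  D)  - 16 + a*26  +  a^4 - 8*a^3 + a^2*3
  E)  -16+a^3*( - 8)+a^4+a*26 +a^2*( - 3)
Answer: E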